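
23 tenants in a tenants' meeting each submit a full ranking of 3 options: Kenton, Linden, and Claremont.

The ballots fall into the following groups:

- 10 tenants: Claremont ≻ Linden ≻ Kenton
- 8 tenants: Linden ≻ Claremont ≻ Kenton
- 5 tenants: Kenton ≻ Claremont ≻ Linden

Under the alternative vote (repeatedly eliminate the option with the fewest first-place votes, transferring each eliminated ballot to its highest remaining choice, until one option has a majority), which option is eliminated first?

Kenton

Round 1: Claremont 10, Linden 8, Kenton 5. Kenton has the fewest and is eliminated.
Round 2: Claremont 15, Linden 8. Claremont has a majority.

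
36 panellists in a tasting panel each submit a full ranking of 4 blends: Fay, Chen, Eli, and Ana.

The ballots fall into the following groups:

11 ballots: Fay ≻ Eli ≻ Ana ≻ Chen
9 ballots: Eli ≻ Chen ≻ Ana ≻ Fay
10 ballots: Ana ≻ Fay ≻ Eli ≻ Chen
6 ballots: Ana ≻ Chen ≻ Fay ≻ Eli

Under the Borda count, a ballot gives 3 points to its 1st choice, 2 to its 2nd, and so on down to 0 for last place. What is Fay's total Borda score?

Borda scores:
  Fay: 11·3 + 9·0 + 10·2 + 6·1 = 59
  Chen: 11·0 + 9·2 + 10·0 + 6·2 = 30
  Eli: 11·2 + 9·3 + 10·1 + 6·0 = 59
  Ana: 11·1 + 9·1 + 10·3 + 6·3 = 68

59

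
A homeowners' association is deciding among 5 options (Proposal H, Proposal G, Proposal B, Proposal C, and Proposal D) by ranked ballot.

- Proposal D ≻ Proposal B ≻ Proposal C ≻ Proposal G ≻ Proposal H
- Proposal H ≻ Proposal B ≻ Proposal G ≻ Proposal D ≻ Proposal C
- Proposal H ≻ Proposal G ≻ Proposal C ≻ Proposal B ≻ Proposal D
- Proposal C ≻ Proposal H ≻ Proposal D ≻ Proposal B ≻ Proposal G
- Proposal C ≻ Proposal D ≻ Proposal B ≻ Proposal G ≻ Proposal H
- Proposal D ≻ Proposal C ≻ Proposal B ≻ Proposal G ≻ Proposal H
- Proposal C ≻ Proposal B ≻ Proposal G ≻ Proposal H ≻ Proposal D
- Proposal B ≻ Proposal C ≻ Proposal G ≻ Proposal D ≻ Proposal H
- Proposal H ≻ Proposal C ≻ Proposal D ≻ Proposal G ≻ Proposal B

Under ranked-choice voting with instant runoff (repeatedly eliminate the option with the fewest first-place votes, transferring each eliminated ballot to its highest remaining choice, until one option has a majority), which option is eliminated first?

Proposal G

Round 1: Proposal H 3, Proposal C 3, Proposal D 2, Proposal B 1, Proposal G 0. Proposal G has the fewest and is eliminated.
Round 2: Proposal H 3, Proposal C 3, Proposal D 2, Proposal B 1. Proposal B has the fewest and is eliminated.
Round 3: Proposal C 4, Proposal H 3, Proposal D 2. Proposal D has the fewest and is eliminated.
Round 4: Proposal C 6, Proposal H 3. Proposal C has a majority.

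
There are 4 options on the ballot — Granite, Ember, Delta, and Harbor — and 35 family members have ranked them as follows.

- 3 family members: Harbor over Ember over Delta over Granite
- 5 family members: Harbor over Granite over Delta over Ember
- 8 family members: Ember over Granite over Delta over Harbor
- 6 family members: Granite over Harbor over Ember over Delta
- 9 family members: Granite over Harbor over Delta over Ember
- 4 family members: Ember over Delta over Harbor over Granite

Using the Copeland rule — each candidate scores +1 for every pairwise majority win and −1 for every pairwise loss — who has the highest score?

Pairwise results:
  Granite vs Ember: Granite wins 20–15.
  Granite vs Delta: Granite wins 28–7.
  Granite vs Harbor: Granite wins 23–12.
  Ember vs Delta: Ember wins 21–14.
  Ember vs Harbor: Harbor wins 23–12.
  Delta vs Harbor: Harbor wins 23–12.
Copeland scores (wins − losses):
  Granite: 3 − 0 = 3
  Ember: 1 − 2 = -1
  Delta: 0 − 3 = -3
  Harbor: 2 − 1 = 1
Granite has the best Copeland score.

Granite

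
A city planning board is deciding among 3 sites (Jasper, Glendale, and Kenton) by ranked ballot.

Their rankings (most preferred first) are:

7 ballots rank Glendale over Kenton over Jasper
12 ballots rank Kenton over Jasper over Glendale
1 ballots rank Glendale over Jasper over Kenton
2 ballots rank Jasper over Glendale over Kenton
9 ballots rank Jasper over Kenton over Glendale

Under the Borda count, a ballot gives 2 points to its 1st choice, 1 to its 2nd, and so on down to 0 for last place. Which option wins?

Borda scores:
  Jasper: 7·0 + 12·1 + 1 + 2·2 + 9·2 = 35
  Glendale: 7·2 + 12·0 + 2 + 2·1 + 9·0 = 18
  Kenton: 7·1 + 12·2 + 0 + 2·0 + 9·1 = 40
Kenton has the highest total.

Kenton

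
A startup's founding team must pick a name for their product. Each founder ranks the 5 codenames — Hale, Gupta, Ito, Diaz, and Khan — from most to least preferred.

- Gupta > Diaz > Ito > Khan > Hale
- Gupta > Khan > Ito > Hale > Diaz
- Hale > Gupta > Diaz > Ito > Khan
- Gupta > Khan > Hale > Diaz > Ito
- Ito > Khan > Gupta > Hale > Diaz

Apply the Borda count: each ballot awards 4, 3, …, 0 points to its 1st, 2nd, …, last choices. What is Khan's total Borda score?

10

Borda scores:
  Hale: 0 + 1 + 4 + 2 + 1 = 8
  Gupta: 4 + 4 + 3 + 4 + 2 = 17
  Ito: 2 + 2 + 1 + 0 + 4 = 9
  Diaz: 3 + 0 + 2 + 1 + 0 = 6
  Khan: 1 + 3 + 0 + 3 + 3 = 10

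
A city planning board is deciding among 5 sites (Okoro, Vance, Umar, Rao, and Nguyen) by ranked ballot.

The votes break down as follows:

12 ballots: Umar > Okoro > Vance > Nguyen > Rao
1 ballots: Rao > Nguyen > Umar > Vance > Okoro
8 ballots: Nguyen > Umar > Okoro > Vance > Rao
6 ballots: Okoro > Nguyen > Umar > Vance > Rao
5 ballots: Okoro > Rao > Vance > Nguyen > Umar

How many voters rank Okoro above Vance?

31

Ballots ranking Okoro above Vance: 12+8+6+5 = 31.
Ballots ranking Vance above Okoro: 1.
So 31 of 32 voters prefer Okoro to Vance.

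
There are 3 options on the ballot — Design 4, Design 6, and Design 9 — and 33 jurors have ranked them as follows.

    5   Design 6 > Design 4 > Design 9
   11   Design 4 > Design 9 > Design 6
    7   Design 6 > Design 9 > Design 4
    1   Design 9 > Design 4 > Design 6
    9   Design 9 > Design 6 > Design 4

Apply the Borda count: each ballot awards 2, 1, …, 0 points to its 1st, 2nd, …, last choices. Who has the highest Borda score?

Borda scores:
  Design 4: 5·1 + 11·2 + 7·0 + 1 + 9·0 = 28
  Design 6: 5·2 + 11·0 + 7·2 + 0 + 9·1 = 33
  Design 9: 5·0 + 11·1 + 7·1 + 2 + 9·2 = 38
Design 9 has the highest total.

Design 9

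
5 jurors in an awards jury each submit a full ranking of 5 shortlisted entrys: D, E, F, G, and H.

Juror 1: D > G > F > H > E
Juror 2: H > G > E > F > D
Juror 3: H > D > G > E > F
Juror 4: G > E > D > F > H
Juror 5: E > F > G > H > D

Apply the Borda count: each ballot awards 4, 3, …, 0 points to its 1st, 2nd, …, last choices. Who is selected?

Borda scores:
  D: 4 + 0 + 3 + 2 + 0 = 9
  E: 0 + 2 + 1 + 3 + 4 = 10
  F: 2 + 1 + 0 + 1 + 3 = 7
  G: 3 + 3 + 2 + 4 + 2 = 14
  H: 1 + 4 + 4 + 0 + 1 = 10
G has the highest total.

G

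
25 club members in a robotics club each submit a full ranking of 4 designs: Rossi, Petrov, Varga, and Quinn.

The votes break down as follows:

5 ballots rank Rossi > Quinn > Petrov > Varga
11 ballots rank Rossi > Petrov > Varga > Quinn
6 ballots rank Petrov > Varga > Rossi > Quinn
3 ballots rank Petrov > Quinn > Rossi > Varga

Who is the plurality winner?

First-place vote totals:
  Rossi: 16
  Petrov: 9
  Varga: 0
  Quinn: 0
Rossi has the most first-place votes.

Rossi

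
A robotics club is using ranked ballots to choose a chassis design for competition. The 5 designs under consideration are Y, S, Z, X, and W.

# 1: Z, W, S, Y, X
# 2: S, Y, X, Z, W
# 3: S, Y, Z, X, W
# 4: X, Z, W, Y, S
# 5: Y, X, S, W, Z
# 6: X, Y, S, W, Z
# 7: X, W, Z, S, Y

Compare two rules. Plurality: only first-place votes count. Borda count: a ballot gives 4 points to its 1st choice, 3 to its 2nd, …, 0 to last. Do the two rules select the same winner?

Plurality first-place counts: Y 1, S 2, Z 1, X 3, W 0 → X.
Borda totals: Y 15, S 15, Z 12, X 18, W 10 → X.
The two rules agree on X.

Yes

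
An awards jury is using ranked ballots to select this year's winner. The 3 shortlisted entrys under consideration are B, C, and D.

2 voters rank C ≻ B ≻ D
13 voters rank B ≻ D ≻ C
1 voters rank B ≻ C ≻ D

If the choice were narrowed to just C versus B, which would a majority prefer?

B

Ballots ranking C above B: 2.
Ballots ranking B above C: 13+1 = 14.
B wins the head-to-head, 14–2.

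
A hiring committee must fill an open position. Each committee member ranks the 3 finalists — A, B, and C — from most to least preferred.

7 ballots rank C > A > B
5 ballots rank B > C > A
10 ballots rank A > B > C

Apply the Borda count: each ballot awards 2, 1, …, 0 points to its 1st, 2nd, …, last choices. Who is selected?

Borda scores:
  A: 7·1 + 5·0 + 10·2 = 27
  B: 7·0 + 5·2 + 10·1 = 20
  C: 7·2 + 5·1 + 10·0 = 19
A has the highest total.

A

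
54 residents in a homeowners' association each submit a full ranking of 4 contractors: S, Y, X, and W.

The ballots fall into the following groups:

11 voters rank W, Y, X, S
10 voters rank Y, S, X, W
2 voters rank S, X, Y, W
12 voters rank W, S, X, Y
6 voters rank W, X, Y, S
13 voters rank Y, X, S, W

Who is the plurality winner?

First-place vote totals:
  S: 2
  Y: 23
  X: 0
  W: 29
W has the most first-place votes.

W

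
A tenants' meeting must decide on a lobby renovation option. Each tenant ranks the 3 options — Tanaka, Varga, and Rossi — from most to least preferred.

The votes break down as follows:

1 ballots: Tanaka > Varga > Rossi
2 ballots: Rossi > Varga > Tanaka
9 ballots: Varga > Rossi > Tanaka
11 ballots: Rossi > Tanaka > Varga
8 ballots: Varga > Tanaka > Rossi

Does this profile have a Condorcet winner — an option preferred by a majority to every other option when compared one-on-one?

Head-to-head results (31 voters total):
Tanaka vs Varga: Varga wins 19–12.
Tanaka vs Rossi: Rossi wins 22–9.
Varga vs Rossi: Varga wins 18–13.
Varga beats each rival — Tanaka (19–12), Rossi (18–13) — so Varga is the Condorcet winner.

Yes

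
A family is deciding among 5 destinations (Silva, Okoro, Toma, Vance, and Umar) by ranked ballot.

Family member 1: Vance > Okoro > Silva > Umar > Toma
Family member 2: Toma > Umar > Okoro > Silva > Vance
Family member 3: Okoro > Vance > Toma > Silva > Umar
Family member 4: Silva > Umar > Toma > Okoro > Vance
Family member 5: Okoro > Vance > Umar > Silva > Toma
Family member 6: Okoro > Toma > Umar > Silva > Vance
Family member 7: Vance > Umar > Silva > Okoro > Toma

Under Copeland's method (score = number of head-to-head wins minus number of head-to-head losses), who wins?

Pairwise results:
  Silva vs Okoro: Okoro wins 5–2.
  Silva vs Toma: Silva wins 4–3.
  Silva vs Vance: Vance wins 4–3.
  Silva vs Umar: Umar wins 4–3.
  Okoro vs Toma: Okoro wins 5–2.
  Okoro vs Vance: Okoro wins 5–2.
  Okoro vs Umar: Okoro wins 4–3.
  Toma vs Vance: Vance wins 4–3.
  Toma vs Umar: Umar wins 4–3.
  Vance vs Umar: Vance wins 4–3.
Copeland scores (wins − losses):
  Silva: 1 − 3 = -2
  Okoro: 4 − 0 = 4
  Toma: 0 − 4 = -4
  Vance: 3 − 1 = 2
  Umar: 2 − 2 = 0
Okoro has the best Copeland score.

Okoro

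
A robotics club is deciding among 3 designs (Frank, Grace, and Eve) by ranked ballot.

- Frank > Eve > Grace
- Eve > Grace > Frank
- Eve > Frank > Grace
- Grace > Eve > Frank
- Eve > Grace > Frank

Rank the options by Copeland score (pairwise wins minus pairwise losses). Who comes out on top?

Pairwise results:
  Frank vs Grace: Grace wins 3–2.
  Frank vs Eve: Eve wins 4–1.
  Grace vs Eve: Eve wins 4–1.
Copeland scores (wins − losses):
  Frank: 0 − 2 = -2
  Grace: 1 − 1 = 0
  Eve: 2 − 0 = 2
Eve has the best Copeland score.

Eve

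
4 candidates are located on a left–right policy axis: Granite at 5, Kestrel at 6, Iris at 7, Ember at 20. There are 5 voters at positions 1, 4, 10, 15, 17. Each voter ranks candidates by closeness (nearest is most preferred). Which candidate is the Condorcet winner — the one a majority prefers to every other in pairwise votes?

With single-peaked preferences on a line, the Condorcet winner is the candidate closest to the median voter.
The median voter (position 10) is closest to Iris at 7.
Check: Iris vs Kestrel — voters closer to Iris: 3 of 5.

Iris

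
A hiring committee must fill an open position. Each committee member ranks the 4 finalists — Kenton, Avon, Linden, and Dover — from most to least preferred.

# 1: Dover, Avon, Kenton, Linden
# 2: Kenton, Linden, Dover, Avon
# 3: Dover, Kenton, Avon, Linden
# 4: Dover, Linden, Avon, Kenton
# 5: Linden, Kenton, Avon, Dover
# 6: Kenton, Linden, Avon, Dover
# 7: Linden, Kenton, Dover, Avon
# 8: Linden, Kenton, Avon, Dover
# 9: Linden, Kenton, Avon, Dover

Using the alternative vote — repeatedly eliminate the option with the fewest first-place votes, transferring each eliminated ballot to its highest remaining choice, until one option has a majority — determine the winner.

Linden

Round 1: Linden 4, Dover 3, Kenton 2, Avon 0. Avon has the fewest and is eliminated.
Round 2: Linden 4, Dover 3, Kenton 2. Kenton has the fewest and is eliminated.
Round 3: Linden 6, Dover 3. Linden has a majority.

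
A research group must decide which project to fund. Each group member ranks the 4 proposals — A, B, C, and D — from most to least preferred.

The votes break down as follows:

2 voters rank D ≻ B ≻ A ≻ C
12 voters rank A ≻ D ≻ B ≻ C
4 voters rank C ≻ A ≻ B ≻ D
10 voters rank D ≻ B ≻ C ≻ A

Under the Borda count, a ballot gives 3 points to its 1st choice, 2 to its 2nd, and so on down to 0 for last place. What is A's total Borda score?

Borda scores:
  A: 2·1 + 12·3 + 4·2 + 10·0 = 46
  B: 2·2 + 12·1 + 4·1 + 10·2 = 40
  C: 2·0 + 12·0 + 4·3 + 10·1 = 22
  D: 2·3 + 12·2 + 4·0 + 10·3 = 60

46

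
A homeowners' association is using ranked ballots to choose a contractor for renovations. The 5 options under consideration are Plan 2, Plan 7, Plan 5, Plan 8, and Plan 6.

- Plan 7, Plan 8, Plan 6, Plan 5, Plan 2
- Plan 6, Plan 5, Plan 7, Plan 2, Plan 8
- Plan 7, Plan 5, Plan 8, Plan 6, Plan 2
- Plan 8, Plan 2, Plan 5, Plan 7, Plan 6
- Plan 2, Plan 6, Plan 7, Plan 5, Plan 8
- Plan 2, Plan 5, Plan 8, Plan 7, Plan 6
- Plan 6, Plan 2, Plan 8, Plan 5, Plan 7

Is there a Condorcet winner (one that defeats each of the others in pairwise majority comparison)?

No

Head-to-head results (7 voters total):
Plan 2 vs Plan 7: Plan 2 wins 4–3.
Plan 2 vs Plan 5: Plan 2 wins 4–3.
Plan 2 vs Plan 8: Plan 2 wins 4–3.
Plan 2 vs Plan 6: Plan 6 wins 4–3.
Plan 7 vs Plan 5: Plan 5 wins 4–3.
Plan 7 vs Plan 8: Plan 7 wins 4–3.
Plan 7 vs Plan 6: Plan 7 wins 4–3.
Plan 5 vs Plan 8: Plan 5 wins 4–3.
Plan 5 vs Plan 6: Plan 6 wins 4–3.
Plan 8 vs Plan 6: Plan 8 wins 4–3.
No candidate beats all others: Plan 2 beats Plan 7 beats Plan 6 beats Plan 2, a majority cycle.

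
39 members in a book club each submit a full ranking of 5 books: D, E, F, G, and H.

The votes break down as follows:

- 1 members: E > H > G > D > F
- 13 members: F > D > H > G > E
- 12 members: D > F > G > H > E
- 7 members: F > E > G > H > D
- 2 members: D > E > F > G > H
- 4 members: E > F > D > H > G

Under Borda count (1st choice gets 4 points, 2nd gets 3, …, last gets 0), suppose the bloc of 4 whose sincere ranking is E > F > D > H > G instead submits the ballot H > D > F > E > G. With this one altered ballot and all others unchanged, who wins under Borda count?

F

Borda totals with the altered ballot: D 108, E 35, F 128, G 55, H 64.
The winner is unchanged: still F.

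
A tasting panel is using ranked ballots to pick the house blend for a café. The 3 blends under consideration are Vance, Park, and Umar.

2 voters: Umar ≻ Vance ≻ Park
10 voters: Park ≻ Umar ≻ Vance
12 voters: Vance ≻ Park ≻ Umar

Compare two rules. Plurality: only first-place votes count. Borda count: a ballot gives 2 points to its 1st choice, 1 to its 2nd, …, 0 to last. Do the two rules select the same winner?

Plurality first-place counts: Vance 12, Park 10, Umar 2 → Vance.
Borda totals: Vance 26, Park 32, Umar 14 → Park.
The two rules disagree: plurality picks Vance, Borda picks Park.

No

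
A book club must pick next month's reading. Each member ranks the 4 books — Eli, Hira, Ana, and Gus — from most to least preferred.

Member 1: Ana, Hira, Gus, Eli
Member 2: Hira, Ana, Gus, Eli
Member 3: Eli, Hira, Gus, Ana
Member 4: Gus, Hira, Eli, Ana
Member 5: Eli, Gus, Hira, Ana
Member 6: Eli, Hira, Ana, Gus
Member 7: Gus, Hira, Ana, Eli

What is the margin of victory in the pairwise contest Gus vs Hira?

Ballots ranking Gus above Hira: 3.
Ballots ranking Hira above Gus: 4.
Hira wins 4–3, a margin of 1.

1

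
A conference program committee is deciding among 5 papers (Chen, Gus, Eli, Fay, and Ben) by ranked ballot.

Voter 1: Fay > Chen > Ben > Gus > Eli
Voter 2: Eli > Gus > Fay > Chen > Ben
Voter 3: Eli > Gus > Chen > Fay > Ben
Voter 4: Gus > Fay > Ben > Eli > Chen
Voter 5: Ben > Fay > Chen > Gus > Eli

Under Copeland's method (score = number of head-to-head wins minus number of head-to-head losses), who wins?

Pairwise results:
  Chen vs Gus: Gus wins 3–2.
  Chen vs Eli: Eli wins 3–2.
  Chen vs Fay: Fay wins 4–1.
  Chen vs Ben: Chen wins 3–2.
  Gus vs Eli: Gus wins 3–2.
  Gus vs Fay: Gus wins 3–2.
  Gus vs Ben: Gus wins 3–2.
  Eli vs Fay: Fay wins 3–2.
  Eli vs Ben: Ben wins 3–2.
  Fay vs Ben: Fay wins 4–1.
Copeland scores (wins − losses):
  Chen: 1 − 3 = -2
  Gus: 4 − 0 = 4
  Eli: 1 − 3 = -2
  Fay: 3 − 1 = 2
  Ben: 1 − 3 = -2
Gus has the best Copeland score.

Gus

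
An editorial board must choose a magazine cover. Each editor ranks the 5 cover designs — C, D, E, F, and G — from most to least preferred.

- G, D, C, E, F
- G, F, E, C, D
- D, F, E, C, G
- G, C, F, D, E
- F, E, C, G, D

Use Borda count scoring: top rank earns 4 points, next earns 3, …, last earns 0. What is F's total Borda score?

12

Borda scores:
  C: 2 + 1 + 1 + 3 + 2 = 9
  D: 3 + 0 + 4 + 1 + 0 = 8
  E: 1 + 2 + 2 + 0 + 3 = 8
  F: 0 + 3 + 3 + 2 + 4 = 12
  G: 4 + 4 + 0 + 4 + 1 = 13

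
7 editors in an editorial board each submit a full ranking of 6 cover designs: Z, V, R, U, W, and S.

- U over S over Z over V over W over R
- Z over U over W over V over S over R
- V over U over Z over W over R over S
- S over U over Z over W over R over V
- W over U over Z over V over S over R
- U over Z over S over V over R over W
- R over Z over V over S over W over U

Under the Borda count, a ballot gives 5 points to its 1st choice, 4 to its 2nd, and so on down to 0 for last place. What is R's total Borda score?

Borda scores:
  Z: 3 + 5 + 3 + 3 + 3 + 4 + 4 = 25
  V: 2 + 2 + 5 + 0 + 2 + 2 + 3 = 16
  R: 0 + 0 + 1 + 1 + 0 + 1 + 5 = 8
  U: 5 + 4 + 4 + 4 + 4 + 5 + 0 = 26
  W: 1 + 3 + 2 + 2 + 5 + 0 + 1 = 14
  S: 4 + 1 + 0 + 5 + 1 + 3 + 2 = 16

8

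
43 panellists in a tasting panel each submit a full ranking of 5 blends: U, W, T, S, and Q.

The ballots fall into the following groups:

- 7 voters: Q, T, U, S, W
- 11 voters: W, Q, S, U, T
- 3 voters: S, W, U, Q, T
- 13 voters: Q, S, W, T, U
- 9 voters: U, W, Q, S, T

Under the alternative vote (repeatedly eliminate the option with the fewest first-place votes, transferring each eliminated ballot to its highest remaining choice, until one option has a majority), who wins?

W

Round 1: Q 20, W 11, U 9, S 3, T 0. T has the fewest and is eliminated.
Round 2: Q 20, W 11, U 9, S 3. S has the fewest and is eliminated.
Round 3: Q 20, W 14, U 9. U has the fewest and is eliminated.
Round 4: W 23, Q 20. W has a majority.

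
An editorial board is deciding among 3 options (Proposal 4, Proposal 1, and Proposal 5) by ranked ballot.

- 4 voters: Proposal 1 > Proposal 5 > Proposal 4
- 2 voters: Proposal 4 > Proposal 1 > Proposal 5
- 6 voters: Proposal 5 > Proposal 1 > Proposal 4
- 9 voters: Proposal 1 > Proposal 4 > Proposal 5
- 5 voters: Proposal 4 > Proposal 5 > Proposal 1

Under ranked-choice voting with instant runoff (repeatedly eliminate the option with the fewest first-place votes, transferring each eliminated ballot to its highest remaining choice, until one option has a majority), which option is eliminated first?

Proposal 5

Round 1: Proposal 1 13, Proposal 4 7, Proposal 5 6. Proposal 5 has the fewest and is eliminated.
Round 2: Proposal 1 19, Proposal 4 7. Proposal 1 has a majority.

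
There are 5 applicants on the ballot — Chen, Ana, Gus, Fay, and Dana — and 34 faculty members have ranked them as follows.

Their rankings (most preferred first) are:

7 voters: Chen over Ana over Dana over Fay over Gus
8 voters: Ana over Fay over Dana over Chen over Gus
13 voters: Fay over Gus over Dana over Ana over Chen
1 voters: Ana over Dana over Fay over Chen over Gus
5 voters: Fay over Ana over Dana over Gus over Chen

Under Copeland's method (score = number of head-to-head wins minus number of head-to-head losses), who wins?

Pairwise results:
  Chen vs Ana: Ana wins 27–7.
  Chen vs Gus: Gus wins 18–16.
  Chen vs Fay: Fay wins 27–7.
  Chen vs Dana: Dana wins 27–7.
  Ana vs Gus: Ana wins 21–13.
  Ana vs Fay: Fay wins 18–16.
  Ana vs Dana: Ana wins 21–13.
  Gus vs Fay: Fay wins 34–0.
  Gus vs Dana: Dana wins 21–13.
  Fay vs Dana: Fay wins 26–8.
Copeland scores (wins − losses):
  Chen: 0 − 4 = -4
  Ana: 3 − 1 = 2
  Gus: 1 − 3 = -2
  Fay: 4 − 0 = 4
  Dana: 2 − 2 = 0
Fay has the best Copeland score.

Fay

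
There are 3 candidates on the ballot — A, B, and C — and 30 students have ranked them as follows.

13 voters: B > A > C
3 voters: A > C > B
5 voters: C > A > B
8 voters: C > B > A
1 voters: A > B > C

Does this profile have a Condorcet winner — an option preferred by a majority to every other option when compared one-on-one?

Head-to-head results (30 voters total):
A vs B: B wins 21–9.
A vs C: A wins 17–13.
B vs C: C wins 16–14.
No candidate beats all others: A beats C beats B beats A, a majority cycle.

No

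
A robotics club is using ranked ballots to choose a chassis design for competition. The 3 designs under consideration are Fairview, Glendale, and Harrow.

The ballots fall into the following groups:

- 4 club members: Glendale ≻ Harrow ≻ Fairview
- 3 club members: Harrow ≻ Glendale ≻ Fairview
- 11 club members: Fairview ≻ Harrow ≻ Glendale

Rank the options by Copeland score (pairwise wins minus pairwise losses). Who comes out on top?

Pairwise results:
  Fairview vs Glendale: Fairview wins 11–7.
  Fairview vs Harrow: Fairview wins 11–7.
  Glendale vs Harrow: Harrow wins 14–4.
Copeland scores (wins − losses):
  Fairview: 2 − 0 = 2
  Glendale: 0 − 2 = -2
  Harrow: 1 − 1 = 0
Fairview has the best Copeland score.

Fairview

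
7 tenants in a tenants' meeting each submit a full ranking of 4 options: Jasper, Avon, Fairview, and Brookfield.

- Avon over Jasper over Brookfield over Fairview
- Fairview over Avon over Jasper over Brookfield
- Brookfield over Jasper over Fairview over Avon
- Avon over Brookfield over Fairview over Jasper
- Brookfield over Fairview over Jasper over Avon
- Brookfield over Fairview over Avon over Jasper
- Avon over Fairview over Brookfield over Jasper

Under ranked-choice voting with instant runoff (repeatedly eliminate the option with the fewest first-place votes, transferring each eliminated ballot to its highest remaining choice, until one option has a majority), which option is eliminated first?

Jasper

Round 1: Avon 3, Brookfield 3, Fairview 1, Jasper 0. Jasper has the fewest and is eliminated.
Round 2: Avon 3, Brookfield 3, Fairview 1. Fairview has the fewest and is eliminated.
Round 3: Avon 4, Brookfield 3. Avon has a majority.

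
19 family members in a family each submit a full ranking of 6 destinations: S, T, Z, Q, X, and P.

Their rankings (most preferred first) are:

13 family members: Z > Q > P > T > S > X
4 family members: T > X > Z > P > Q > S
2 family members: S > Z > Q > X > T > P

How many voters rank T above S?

17

Ballots ranking T above S: 13+4 = 17.
Ballots ranking S above T: 2.
So 17 of 19 voters prefer T to S.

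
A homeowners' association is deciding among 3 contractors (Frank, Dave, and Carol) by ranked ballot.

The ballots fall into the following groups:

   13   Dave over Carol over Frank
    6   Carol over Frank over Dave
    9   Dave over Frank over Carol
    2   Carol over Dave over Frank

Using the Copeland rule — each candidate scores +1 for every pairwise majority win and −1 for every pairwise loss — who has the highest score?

Dave

Pairwise results:
  Frank vs Dave: Dave wins 24–6.
  Frank vs Carol: Carol wins 21–9.
  Dave vs Carol: Dave wins 22–8.
Copeland scores (wins − losses):
  Frank: 0 − 2 = -2
  Dave: 2 − 0 = 2
  Carol: 1 − 1 = 0
Dave has the best Copeland score.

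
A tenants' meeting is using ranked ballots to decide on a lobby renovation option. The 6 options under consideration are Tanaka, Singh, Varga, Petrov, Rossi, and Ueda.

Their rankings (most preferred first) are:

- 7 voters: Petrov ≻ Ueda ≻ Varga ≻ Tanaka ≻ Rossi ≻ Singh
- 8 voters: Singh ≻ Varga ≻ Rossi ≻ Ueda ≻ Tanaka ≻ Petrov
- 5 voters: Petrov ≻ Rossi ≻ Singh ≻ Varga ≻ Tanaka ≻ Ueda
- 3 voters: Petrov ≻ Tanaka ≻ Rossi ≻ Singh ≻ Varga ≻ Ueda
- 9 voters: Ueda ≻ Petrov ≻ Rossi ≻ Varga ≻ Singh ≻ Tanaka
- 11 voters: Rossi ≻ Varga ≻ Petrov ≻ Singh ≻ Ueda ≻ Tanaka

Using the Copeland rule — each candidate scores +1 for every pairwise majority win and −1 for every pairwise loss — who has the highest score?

Pairwise results:
  Tanaka vs Singh: Singh wins 33–10.
  Tanaka vs Varga: Varga wins 40–3.
  Tanaka vs Petrov: Petrov wins 35–8.
  Tanaka vs Rossi: Rossi wins 33–10.
  Tanaka vs Ueda: Ueda wins 35–8.
  Singh vs Varga: Varga wins 27–16.
  Singh vs Petrov: Petrov wins 35–8.
  Singh vs Rossi: Rossi wins 35–8.
  Singh vs Ueda: Singh wins 27–16.
  Varga vs Petrov: Petrov wins 24–19.
  Varga vs Rossi: Rossi wins 28–15.
  Varga vs Ueda: Varga wins 27–16.
  Petrov vs Rossi: Petrov wins 24–19.
  Petrov vs Ueda: Petrov wins 26–17.
  Rossi vs Ueda: Rossi wins 27–16.
Copeland scores (wins − losses):
  Tanaka: 0 − 5 = -5
  Singh: 2 − 3 = -1
  Varga: 3 − 2 = 1
  Petrov: 5 − 0 = 5
  Rossi: 4 − 1 = 3
  Ueda: 1 − 4 = -3
Petrov has the best Copeland score.

Petrov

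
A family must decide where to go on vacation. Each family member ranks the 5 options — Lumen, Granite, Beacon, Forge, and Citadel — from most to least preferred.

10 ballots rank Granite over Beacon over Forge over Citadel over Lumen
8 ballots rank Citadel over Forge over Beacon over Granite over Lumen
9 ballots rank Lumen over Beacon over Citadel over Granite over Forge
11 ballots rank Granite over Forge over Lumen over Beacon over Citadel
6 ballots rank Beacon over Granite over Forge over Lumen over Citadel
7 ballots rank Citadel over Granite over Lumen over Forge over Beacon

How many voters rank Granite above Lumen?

42

Ballots ranking Granite above Lumen: 10+8+11+6+7 = 42.
Ballots ranking Lumen above Granite: 9.
So 42 of 51 voters prefer Granite to Lumen.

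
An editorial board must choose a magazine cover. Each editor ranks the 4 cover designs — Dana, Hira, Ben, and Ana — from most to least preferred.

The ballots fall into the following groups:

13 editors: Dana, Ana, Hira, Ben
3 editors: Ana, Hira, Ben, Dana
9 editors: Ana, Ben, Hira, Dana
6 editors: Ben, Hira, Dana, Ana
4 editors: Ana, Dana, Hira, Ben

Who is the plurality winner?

Ana

First-place vote totals:
  Dana: 13
  Hira: 0
  Ben: 6
  Ana: 16
Ana has the most first-place votes.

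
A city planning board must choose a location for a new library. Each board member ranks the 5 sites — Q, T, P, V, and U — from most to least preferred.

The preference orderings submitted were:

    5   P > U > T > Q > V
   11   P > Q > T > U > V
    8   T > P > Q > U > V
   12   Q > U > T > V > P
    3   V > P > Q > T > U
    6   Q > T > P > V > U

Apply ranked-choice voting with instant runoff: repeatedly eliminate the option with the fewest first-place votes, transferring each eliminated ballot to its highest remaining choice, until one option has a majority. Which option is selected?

P

Round 1: Q 18, P 16, T 8, V 3, U 0. U has the fewest and is eliminated.
Round 2: Q 18, P 16, T 8, V 3. V has the fewest and is eliminated.
Round 3: P 19, Q 18, T 8. T has the fewest and is eliminated.
Round 4: P 27, Q 18. P has a majority.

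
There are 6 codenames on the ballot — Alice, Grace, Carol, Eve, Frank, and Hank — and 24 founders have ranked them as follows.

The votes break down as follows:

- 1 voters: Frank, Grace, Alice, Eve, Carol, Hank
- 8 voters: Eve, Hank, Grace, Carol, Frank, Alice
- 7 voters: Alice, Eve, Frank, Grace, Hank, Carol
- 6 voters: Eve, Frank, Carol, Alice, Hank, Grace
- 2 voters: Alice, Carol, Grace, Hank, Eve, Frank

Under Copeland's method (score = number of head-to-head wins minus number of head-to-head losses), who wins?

Pairwise results:
  Alice vs Grace: Alice wins 15–9.
  Alice vs Carol: Carol wins 14–10.
  Alice vs Eve: Eve wins 14–10.
  Alice vs Frank: Frank wins 15–9.
  Alice vs Hank: Alice wins 16–8.
  Grace vs Carol: Grace wins 16–8.
  Grace vs Eve: Eve wins 21–3.
  Grace vs Frank: Frank wins 14–10.
  Grace vs Hank: Hank wins 14–10.
  Carol vs Eve: Eve wins 22–2.
  Carol vs Frank: Frank wins 14–10.
  Carol vs Hank: Hank wins 15–9.
  Eve vs Frank: Eve wins 23–1.
  Eve vs Hank: Eve wins 22–2.
  Frank vs Hank: Frank wins 14–10.
Copeland scores (wins − losses):
  Alice: 2 − 3 = -1
  Grace: 1 − 4 = -3
  Carol: 1 − 4 = -3
  Eve: 5 − 0 = 5
  Frank: 4 − 1 = 3
  Hank: 2 − 3 = -1
Eve has the best Copeland score.

Eve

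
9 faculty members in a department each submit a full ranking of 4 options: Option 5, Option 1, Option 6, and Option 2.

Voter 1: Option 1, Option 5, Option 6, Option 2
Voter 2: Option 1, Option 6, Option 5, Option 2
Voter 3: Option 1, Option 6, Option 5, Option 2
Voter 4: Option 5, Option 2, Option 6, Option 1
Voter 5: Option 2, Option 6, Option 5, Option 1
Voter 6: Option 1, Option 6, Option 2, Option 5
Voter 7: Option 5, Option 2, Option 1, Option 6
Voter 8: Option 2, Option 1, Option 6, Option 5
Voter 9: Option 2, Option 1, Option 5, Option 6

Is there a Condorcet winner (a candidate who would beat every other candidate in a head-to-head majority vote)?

Head-to-head results (9 voters total):
Option 5 vs Option 1: Option 1 wins 6–3.
Option 5 vs Option 6: Option 6 wins 5–4.
Option 5 vs Option 2: Option 5 wins 5–4.
Option 1 vs Option 6: Option 1 wins 7–2.
Option 1 vs Option 2: Option 2 wins 5–4.
Option 6 vs Option 2: Option 2 wins 5–4.
No candidate beats all others: Option 5 beats Option 2 beats Option 1 beats Option 5, a majority cycle.

No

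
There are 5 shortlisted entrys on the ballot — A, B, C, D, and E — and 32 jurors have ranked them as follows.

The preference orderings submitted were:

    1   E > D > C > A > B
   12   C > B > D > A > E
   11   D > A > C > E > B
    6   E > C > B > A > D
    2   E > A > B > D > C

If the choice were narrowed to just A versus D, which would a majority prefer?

Ballots ranking A above D: 6+2 = 8.
Ballots ranking D above A: 1+12+11 = 24.
D wins the head-to-head, 24–8.

D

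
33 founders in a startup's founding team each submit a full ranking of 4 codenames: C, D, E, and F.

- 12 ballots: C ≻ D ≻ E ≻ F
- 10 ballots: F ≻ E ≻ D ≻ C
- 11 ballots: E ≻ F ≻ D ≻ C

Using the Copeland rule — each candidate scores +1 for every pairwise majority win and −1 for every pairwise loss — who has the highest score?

Pairwise results:
  C vs D: D wins 21–12.
  C vs E: E wins 21–12.
  C vs F: F wins 21–12.
  D vs E: E wins 21–12.
  D vs F: F wins 21–12.
  E vs F: E wins 23–10.
Copeland scores (wins − losses):
  C: 0 − 3 = -3
  D: 1 − 2 = -1
  E: 3 − 0 = 3
  F: 2 − 1 = 1
E has the best Copeland score.

E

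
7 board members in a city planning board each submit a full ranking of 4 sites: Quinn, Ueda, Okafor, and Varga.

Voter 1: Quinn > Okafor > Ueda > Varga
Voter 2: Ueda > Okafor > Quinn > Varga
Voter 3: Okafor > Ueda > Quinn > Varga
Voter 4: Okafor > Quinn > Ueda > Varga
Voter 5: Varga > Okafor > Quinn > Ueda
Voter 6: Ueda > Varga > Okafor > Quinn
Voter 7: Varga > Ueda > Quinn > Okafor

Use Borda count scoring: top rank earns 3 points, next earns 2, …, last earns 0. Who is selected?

Okafor

Borda scores:
  Quinn: 3 + 1 + 1 + 2 + 1 + 0 + 1 = 9
  Ueda: 1 + 3 + 2 + 1 + 0 + 3 + 2 = 12
  Okafor: 2 + 2 + 3 + 3 + 2 + 1 + 0 = 13
  Varga: 0 + 0 + 0 + 0 + 3 + 2 + 3 = 8
Okafor has the highest total.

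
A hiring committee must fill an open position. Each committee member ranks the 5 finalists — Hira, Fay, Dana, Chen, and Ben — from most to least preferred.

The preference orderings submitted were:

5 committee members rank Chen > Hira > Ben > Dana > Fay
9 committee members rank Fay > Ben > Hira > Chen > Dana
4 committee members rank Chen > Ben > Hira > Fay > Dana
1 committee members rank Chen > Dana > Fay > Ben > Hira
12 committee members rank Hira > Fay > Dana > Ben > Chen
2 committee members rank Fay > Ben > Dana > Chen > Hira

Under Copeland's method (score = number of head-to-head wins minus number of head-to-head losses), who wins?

Pairwise results:
  Hira vs Fay: Hira wins 21–12.
  Hira vs Dana: Hira wins 30–3.
  Hira vs Chen: Hira wins 21–12.
  Hira vs Ben: Hira wins 17–16.
  Fay vs Dana: Fay wins 27–6.
  Fay vs Chen: Fay wins 23–10.
  Fay vs Ben: Fay wins 24–9.
  Dana vs Chen: Chen wins 19–14.
  Dana vs Ben: Ben wins 20–13.
  Chen vs Ben: Ben wins 23–10.
Copeland scores (wins − losses):
  Hira: 4 − 0 = 4
  Fay: 3 − 1 = 2
  Dana: 0 − 4 = -4
  Chen: 1 − 3 = -2
  Ben: 2 − 2 = 0
Hira has the best Copeland score.

Hira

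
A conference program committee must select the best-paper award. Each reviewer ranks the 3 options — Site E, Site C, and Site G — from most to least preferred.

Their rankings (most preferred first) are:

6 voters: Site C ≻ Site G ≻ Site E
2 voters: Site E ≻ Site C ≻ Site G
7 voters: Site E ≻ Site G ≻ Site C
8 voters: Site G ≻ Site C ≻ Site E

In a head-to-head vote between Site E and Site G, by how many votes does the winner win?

5

Ballots ranking Site E above Site G: 2+7 = 9.
Ballots ranking Site G above Site E: 6+8 = 14.
Site G wins 14–9, a margin of 5.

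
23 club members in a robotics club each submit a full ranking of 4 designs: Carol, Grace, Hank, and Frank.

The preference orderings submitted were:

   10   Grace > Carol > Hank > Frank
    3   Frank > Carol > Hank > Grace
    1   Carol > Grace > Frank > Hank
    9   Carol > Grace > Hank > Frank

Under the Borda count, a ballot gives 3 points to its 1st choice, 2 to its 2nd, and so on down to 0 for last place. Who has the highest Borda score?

Borda scores:
  Carol: 10·2 + 3·2 + 3 + 9·3 = 56
  Grace: 10·3 + 3·0 + 2 + 9·2 = 50
  Hank: 10·1 + 3·1 + 0 + 9·1 = 22
  Frank: 10·0 + 3·3 + 1 + 9·0 = 10
Carol has the highest total.

Carol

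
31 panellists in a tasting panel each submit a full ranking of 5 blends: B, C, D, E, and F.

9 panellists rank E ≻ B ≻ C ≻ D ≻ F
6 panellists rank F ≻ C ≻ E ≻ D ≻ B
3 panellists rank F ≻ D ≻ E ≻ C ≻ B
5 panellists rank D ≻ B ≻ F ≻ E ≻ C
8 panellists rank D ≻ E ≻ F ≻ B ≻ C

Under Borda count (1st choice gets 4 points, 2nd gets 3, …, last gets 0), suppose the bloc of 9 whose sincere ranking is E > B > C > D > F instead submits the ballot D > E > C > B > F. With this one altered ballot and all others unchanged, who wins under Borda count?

D

Borda totals with the altered ballot: B 32, C 39, D 103, E 74, F 62.
The switch changes the winner from E to D.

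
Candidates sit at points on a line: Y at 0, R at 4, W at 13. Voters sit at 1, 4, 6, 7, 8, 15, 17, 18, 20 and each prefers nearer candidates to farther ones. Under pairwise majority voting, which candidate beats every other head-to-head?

R

With single-peaked preferences on a line, the Condorcet winner is the candidate closest to the median voter.
The median voter (position 8) is closest to R at 4.
Check: R vs Y — voters closer to R: 8 of 9.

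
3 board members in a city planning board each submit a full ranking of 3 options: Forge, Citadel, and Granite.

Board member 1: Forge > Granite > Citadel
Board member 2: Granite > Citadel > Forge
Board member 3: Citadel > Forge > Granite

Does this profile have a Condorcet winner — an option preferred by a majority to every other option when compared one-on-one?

No

Head-to-head results (3 voters total):
Forge vs Citadel: Citadel wins 2–1.
Forge vs Granite: Forge wins 2–1.
Citadel vs Granite: Granite wins 2–1.
No candidate beats all others: Forge beats Granite beats Citadel beats Forge, a majority cycle.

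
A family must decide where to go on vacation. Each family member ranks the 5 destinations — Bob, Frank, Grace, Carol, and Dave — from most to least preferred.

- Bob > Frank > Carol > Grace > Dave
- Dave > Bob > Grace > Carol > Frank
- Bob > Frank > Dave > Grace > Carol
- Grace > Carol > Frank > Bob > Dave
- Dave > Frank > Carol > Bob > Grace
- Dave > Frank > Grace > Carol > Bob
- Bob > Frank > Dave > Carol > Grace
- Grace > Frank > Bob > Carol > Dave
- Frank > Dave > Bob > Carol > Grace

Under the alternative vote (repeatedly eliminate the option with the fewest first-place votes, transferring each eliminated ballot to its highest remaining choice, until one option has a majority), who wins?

Round 1: Bob 3, Dave 3, Grace 2, Frank 1, Carol 0. Carol has the fewest and is eliminated.
Round 2: Bob 3, Dave 3, Grace 2, Frank 1. Frank has the fewest and is eliminated.
Round 3: Dave 4, Bob 3, Grace 2. Grace has the fewest and is eliminated.
Round 4: Bob 5, Dave 4. Bob has a majority.

Bob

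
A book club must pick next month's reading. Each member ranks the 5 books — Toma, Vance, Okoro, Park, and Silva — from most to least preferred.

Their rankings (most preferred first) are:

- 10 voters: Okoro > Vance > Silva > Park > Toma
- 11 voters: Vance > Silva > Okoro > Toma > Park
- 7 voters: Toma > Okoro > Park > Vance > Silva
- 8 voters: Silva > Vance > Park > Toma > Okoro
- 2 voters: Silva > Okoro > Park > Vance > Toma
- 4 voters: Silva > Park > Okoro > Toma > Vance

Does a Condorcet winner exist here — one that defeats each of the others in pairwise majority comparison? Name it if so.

There is no Condorcet winner

Head-to-head results (42 voters total):
Toma vs Vance: Vance wins 31–11.
Toma vs Okoro: Okoro wins 27–15.
Toma vs Park: Park wins 24–18.
Toma vs Silva: Silva wins 35–7.
Vance vs Okoro: Okoro wins 23–19.
Vance vs Park: Vance wins 29–13.
Vance vs Silva: Vance wins 28–14.
Okoro vs Park: Okoro wins 30–12.
Okoro vs Silva: Silva wins 25–17.
Park vs Silva: Silva wins 35–7.
No candidate beats all others: Vance beats Silva beats Okoro beats Vance, a majority cycle.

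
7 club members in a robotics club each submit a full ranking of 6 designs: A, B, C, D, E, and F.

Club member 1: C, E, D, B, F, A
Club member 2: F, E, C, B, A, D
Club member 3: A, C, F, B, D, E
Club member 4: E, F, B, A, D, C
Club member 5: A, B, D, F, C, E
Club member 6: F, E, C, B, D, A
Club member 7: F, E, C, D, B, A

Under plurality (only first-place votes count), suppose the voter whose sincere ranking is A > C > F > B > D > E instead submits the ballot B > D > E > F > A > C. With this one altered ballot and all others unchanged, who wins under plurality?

F

First-place totals with the altered ballot: A 1, B 1, C 1, D 0, E 1, F 3.
The winner is unchanged: still F.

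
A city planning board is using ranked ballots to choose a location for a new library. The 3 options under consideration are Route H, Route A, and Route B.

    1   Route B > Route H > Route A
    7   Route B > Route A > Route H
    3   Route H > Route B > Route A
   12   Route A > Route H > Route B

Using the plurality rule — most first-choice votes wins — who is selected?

Route A

First-place vote totals:
  Route H: 3
  Route A: 12
  Route B: 8
Route A has the most first-place votes.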